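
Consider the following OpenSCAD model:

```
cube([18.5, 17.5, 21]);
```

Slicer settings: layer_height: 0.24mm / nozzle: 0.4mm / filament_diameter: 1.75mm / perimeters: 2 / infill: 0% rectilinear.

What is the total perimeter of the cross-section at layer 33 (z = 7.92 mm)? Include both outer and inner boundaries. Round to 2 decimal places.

At z = 7.92 mm: the 18.5×17.5 cube contributes its full rectangle (perimeter 72.00 mm). Overall, the cross-section is a single solid region. Total boundary length (outer) = 72.00 mm.

72.00 mm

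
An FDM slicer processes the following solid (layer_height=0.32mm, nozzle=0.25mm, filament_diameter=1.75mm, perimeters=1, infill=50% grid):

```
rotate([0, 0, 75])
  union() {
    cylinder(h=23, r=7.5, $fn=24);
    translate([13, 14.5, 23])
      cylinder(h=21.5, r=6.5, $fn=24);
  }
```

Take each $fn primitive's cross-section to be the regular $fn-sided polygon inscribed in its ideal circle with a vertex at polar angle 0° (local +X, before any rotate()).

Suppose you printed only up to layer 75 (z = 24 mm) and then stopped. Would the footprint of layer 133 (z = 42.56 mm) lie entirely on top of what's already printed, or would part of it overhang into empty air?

Compare the two slices. At z = 24: the cylinder does not reach this height (z outside [0, 23]); the r=6.5 cylinder at (13, 14.5) gives a regular 24-gon of circumradius 6.5 (constant along its height) (area = (24/2)·6.500²·sin(360°/24) = 131.22 mm²); Taking the union: only the r=6.5 cylinder at (13, 14.5) is present, so the union is just that shape — area = 131.22 mm²; (whole slice rotated 75° about Z — lengths, areas and connectivity unchanged). At z = 42.56: the cylinder does not reach this height (z outside [0, 23]); the r=6.5 cylinder at (13, 14.5) contributes a regular 24-gon of circumradius 6.5 (area = (24/2)·6.500²·sin(360°/24) = 131.22 mm²); Merging all regions: only the r=6.5 cylinder at (13, 14.5) is present, so the union is just that shape — area = 131.22 mm²; (whole slice rotated 75° about Z — lengths, areas and connectivity unchanged). Checking containment: the cross-section at z = 42.56 is a subset of the cross-section at z = 24.

entirely on top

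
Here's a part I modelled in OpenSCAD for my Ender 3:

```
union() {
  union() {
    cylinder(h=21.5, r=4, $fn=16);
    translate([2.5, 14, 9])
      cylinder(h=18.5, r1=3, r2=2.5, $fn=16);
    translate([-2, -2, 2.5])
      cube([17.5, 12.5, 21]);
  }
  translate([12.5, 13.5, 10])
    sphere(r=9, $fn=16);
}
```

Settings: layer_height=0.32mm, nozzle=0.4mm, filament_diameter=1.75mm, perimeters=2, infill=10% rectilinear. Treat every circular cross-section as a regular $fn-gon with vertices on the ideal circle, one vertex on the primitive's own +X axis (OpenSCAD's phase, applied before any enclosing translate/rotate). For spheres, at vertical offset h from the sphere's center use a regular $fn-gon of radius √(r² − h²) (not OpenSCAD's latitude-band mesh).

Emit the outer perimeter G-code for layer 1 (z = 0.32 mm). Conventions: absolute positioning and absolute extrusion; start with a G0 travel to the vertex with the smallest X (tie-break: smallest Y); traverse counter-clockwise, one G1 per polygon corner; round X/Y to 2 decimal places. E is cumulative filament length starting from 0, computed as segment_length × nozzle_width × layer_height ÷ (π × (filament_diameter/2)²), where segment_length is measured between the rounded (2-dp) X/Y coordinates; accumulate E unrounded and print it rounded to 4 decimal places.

At z = 0.32 mm: the r=4 cylinder gives a regular 16-gon of circumradius 4 (constant along its height); the cone at (2.5, 14) is absent (z outside [9, 27.5]); the cube at (-2, -2) does not reach this height (z outside [2.5, 23.5]); Merging all regions: only the r=4 cylinder is present, so the union is just that shape — 1 connected region; the sphere at (12.5, 13.5) does not reach this height (|z−center|=9.680 > r=9); Taking the union: only the result so far is present, so the union is just that shape — 1 connected region. The outline is a single polygon with 16 vertices. Extrusion per mm of travel: 0.4 × 0.32 / (π × 0.875²) = 0.053216. Accumulating E over each segment gives final E = 1.3297.

G0 X-4.00 Y0.00 Z0.32
G1 X-3.70 Y-1.53 E0.0830
G1 X-2.83 Y-2.83 E0.1662
G1 X-1.53 Y-3.70 E0.2495
G1 X0.00 Y-4.00 E0.3324
G1 X1.53 Y-3.70 E0.4154
G1 X2.83 Y-2.83 E0.4986
G1 X3.70 Y-1.53 E0.5819
G1 X4.00 Y0.00 E0.6649
G1 X3.70 Y1.53 E0.7478
G1 X2.83 Y2.83 E0.8311
G1 X1.53 Y3.70 E0.9143
G1 X0.00 Y4.00 E0.9973
G1 X-1.53 Y3.70 E1.0803
G1 X-2.83 Y2.83 E1.1635
G1 X-3.70 Y1.53 E1.2467
G1 X-4.00 Y0.00 E1.3297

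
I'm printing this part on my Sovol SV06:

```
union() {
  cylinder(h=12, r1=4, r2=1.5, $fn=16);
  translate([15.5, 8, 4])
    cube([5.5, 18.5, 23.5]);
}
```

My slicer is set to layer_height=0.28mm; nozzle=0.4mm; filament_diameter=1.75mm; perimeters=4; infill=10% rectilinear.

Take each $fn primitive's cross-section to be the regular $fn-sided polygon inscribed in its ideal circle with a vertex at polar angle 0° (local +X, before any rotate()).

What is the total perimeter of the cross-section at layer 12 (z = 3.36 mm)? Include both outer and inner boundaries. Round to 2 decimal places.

At z = 3.36 mm: the cone (r1=4→r2=1.5) has section circumradius 3.300 here — a regular 16-gon (perimeter = 2·16·3.300·sin(180°/16) = 20.60 mm); the cube at (15.5, 8) is not intersected at this z (z outside [4, 27.5]); Combining (union): only the cone is present, so the union is just that shape — boundary = 20.60 mm. Overall, the cross-section is a single solid region. Total boundary length (outer) = 20.60 mm.

20.60 mm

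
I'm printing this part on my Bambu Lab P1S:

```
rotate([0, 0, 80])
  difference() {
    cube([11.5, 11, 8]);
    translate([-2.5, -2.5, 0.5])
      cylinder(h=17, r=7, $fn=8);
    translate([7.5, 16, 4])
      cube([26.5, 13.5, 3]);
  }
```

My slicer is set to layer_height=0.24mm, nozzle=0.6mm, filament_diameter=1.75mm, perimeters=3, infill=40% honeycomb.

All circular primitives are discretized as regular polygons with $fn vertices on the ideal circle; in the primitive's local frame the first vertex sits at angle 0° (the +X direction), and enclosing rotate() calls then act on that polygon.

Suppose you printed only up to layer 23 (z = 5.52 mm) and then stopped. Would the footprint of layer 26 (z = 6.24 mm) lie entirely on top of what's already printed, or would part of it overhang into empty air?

entirely on top

Compare the two slices. At z = 5.52: the cube is present — its section is the full 11.5×11 rectangle (area 126.50 mm²); the r=7 cylinder at (-2.5, -2.5) contributes a regular 8-gon of circumradius 7 (area = (8/2)·7.000²·sin(360°/8) = 138.59 mm²); the 26.5×13.5 cube at (7.5, 16) contributes its full rectangle (area 357.75 mm²); After the difference (first − rest): starting from the 11.5×11 cube (126.50 mm²), the r=7 cylinder at (-2.5, -2.5) partially overlaps it — only the 8.49 mm² overlap (of its 138.59 mm²) is removed, clipping the outline; the 26.5×13.5 cube at (7.5, 16) misses the remaining region (no effect) — area = 118.01 mm²; (whole slice rotated 80° about Z — lengths, areas and connectivity unchanged). At z = 6.24: the 11.5×11 cube contributes its full rectangle (area 126.50 mm²); the r=7 cylinder at (-2.5, -2.5) gives a regular 8-gon of circumradius 7 (constant along its height) (area = (8/2)·7.000²·sin(360°/8) = 138.59 mm²); the cube at (7.5, 16) (footprint 26.5×13.5) is included at this height (area 357.75 mm²); After the difference (first − rest): starting from the 11.5×11 cube (126.50 mm²), the r=7 cylinder at (-2.5, -2.5) partially overlaps it — only the 8.49 mm² overlap (of its 138.59 mm²) is removed, clipping the outline; the 26.5×13.5 cube at (7.5, 16) misses the remaining region (no effect) — area = 118.01 mm²; (whole slice rotated 80° about Z — lengths, areas and connectivity unchanged). Checking containment: the cross-section at z = 6.24 is a subset of the cross-section at z = 5.52.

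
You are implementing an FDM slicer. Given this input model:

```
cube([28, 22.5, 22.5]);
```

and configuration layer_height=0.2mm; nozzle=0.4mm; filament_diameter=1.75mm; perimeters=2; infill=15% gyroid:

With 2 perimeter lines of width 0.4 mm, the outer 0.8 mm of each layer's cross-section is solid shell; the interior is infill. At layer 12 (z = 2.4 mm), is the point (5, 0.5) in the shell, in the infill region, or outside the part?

shell

At z = 2.4 mm: the cube (footprint 28×22.5) is included at this height. Overall, the cross-section is a single solid region. The nearest boundary edge runs (0.00, 0.00)→(28.00, 0.00); distance from the point to it = 0.50 mm. The point is inside the cross-section, 0.50 mm from the nearest boundary — within the 0.8 mm shell band (2 × 0.4).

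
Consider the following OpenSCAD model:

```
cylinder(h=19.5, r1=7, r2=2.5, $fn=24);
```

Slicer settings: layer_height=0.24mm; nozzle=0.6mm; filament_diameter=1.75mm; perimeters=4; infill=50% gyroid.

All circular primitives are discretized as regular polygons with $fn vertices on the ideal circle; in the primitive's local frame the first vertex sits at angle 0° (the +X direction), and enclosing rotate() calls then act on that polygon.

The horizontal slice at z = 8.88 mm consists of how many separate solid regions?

1

At z = 8.88 mm: the cone: at t=0.455 of its height the radius interpolates to r₁+(r₂−r₁)t = 4.951, giving a regular 24-gon of that circumradius. The result has 1 disconnected region.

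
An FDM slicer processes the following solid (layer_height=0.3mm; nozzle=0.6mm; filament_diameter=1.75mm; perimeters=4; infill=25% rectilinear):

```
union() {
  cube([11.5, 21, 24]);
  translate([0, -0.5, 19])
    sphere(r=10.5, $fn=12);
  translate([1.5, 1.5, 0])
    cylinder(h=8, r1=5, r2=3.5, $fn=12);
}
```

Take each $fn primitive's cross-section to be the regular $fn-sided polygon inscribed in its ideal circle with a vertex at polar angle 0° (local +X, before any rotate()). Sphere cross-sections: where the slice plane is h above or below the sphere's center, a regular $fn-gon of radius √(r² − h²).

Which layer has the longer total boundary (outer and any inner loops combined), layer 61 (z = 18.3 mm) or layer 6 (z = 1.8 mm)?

layer 61 (z = 18.3 mm)

Layer 61 (z = 18.3): the 11.5×21 cube contributes its full rectangle (perimeter 65.00 mm); the r=10.5 sphere at (0, -0.5) slices to a regular 12-gon of circumradius 10.477 (√(r²−h²) with h=0.7 from center) (perimeter = 2·12·10.477·sin(180°/12) = 65.08 mm); the cone at (1.5, 1.5) is not intersected at this z (z outside [0, 8]); Taking the union: the regions partially overlap (shared area 77.12 mm²), so the edge portions inside another operand are dropped and the merged outline is re-measured after clipping — boundary = 94.01 mm. So its perimeter = 94.01 mm. Layer 6 (z = 1.8): the 11.5×21 cube contributes its full rectangle (perimeter 65.00 mm); the sphere at (0, -0.5) does not reach this height (|z−center|=17.200 > r=10.5); the cone at (1.5, 1.5) (r1=5→r2=3.5) has section circumradius 4.662 here — a regular 12-gon (perimeter = 2·12·4.662·sin(180°/12) = 28.96 mm); Combining (union): the regions partially overlap (shared area 31.94 mm²), so the edge portions inside another operand are dropped and the merged outline is re-measured after clipping — boundary = 72.09 mm. So its perimeter = 72.09 mm. Layer 61 is larger (94.01 vs 72.09 mm).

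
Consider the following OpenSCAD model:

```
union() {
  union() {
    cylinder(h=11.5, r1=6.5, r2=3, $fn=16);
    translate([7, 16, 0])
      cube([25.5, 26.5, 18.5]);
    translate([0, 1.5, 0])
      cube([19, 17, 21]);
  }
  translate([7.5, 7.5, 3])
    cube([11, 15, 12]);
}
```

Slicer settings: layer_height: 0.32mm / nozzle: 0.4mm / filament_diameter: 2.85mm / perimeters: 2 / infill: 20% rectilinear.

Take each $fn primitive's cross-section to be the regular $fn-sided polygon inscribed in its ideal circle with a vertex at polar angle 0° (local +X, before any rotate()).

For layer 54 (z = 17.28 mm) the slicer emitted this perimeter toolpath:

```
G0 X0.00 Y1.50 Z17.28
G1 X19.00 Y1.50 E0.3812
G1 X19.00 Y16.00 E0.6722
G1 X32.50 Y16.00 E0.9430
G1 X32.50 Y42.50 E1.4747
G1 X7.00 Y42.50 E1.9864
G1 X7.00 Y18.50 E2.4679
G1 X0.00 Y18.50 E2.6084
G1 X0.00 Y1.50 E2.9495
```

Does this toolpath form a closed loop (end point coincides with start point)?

yes

Start point (G0): (0.00, 1.50). End point (last G1): the path returns to the start — closed.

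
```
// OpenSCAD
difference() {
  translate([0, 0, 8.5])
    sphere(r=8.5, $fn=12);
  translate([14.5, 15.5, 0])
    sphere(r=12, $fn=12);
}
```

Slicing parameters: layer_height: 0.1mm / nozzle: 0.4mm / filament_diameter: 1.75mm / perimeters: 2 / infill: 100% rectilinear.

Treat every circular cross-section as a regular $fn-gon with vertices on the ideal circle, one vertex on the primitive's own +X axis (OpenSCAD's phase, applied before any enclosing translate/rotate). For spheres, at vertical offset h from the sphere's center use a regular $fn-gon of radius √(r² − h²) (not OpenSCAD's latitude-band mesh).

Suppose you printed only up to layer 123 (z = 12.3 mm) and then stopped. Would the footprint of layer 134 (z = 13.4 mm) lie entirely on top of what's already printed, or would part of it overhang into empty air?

entirely on top

Compare the two slices. At z = 12.3: the r=8.5 sphere contributes a regular 12-gon of circumradius √(8.5²−3.8²) = 7.603 (area = (12/2)·7.603²·sin(360°/12) = 173.43 mm²); the sphere at (14.5, 15.5) is absent (|z−center|=12.300 > r=12); Subtracting the remaining from the first: none of the subtracted shapes is present at this height, so the r=8.5 sphere is unchanged — area = 173.43 mm². At z = 13.4: the r=8.5 sphere slices to a regular 12-gon of circumradius 6.946 (√(r²−h²) with h=4.9 from center) (area = (12/2)·6.946²·sin(360°/12) = 144.72 mm²); the sphere at (14.5, 15.5) does not reach this height (|z−center|=13.400 > r=12); After the difference (first − rest): none of the subtracted shapes is present at this height, so the r=8.5 sphere is unchanged — area = 144.72 mm². Checking containment: the cross-section at z = 13.4 is a subset of the cross-section at z = 12.3.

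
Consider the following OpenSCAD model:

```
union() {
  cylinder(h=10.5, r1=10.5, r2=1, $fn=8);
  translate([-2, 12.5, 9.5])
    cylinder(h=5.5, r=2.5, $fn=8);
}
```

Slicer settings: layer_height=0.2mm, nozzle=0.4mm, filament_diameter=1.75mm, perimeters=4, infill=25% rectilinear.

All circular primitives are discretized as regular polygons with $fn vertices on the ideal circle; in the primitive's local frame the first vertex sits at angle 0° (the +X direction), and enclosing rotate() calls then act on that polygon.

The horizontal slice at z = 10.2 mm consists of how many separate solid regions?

2

At z = 10.2 mm: the cone: at t=0.971 of its height the radius interpolates to r₁+(r₂−r₁)t = 1.271, giving a regular 8-gon of that circumradius; the r=2.5 cylinder at (-2, 12.5) contributes a regular 8-gon of circumradius 2.5; Merging all regions: the 2 present regions are separate (no shared area or edge), so areas and boundary lengths simply add and each stays a separate island — 2 connected regions. The result has 2 disconnected regions.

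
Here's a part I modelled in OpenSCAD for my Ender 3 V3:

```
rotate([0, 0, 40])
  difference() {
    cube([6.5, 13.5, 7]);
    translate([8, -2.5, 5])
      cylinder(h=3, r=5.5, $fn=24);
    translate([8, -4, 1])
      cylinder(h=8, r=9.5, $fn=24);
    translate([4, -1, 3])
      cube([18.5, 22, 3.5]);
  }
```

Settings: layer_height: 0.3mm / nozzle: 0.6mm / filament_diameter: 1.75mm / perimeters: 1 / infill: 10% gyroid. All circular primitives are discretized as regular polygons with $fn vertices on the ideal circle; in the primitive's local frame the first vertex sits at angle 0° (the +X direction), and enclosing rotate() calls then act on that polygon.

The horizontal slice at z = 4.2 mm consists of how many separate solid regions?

At z = 4.2 mm: the cube (footprint 6.5×13.5) is included at this height; the cylinder at (8, -2.5) does not reach this height (z outside [5, 8]); the cylinder at (8, -4): section is a regular 24-gon, circumradius r=9.5; the cube at (4, -1) is present — its section is the full 18.5×22 rectangle; After the difference (first − rest): starting from the 6.5×13.5 cube, the r=9.5 cylinder at (8, -4) partially overlaps it — only the 25.04 mm² overlap (of its 280.30 mm²) is removed, clipping the outline; the 18.5×22 cube at (4, -1) partially overlaps it — only the 21.24 mm² overlap (of its 407.00 mm²) is removed, clipping the outline — 1 connected region; (whole slice rotated 40° about Z — lengths, areas and connectivity unchanged). The result has 1 disconnected region.

1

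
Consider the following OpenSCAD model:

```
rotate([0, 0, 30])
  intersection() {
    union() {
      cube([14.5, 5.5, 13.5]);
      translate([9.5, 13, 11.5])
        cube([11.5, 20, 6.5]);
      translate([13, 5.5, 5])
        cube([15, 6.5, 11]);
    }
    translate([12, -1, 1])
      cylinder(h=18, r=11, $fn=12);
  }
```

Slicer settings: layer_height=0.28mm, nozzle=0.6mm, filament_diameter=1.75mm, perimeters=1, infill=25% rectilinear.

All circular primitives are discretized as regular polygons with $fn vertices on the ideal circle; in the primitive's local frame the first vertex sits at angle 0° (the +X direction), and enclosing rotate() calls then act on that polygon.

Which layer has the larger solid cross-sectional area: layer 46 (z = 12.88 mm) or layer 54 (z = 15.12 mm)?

layer 46 (z = 12.88 mm)

Layer 46 (z = 12.88): the cube is present — its section is the full 14.5×5.5 rectangle (area 79.75 mm²); the cube at (9.5, 13) (footprint 11.5×20) is included at this height (area 230.00 mm²); the cube at (13, 5.5) (footprint 15×6.5) is included at this height (area 97.50 mm²); Merging all regions: the 3 present regions share edge segments without overlapping in area, so areas simply add but the touching pieces fuse into one outline (the shared edge portions become interior and drop out of the boundary) — area = 407.25 mm²; the cylinder at (12, -1): section is a regular 12-gon, circumradius r=11 (area = (12/2)·11.000²·sin(360°/12) = 363.00 mm²); Keeping only the common overlap: the r=11 cylinder at (12, -1) partially overlaps that combined region; clipping to the common part keeps 89.27 mm² — area = 89.27 mm²; (whole slice rotated 30° about Z — lengths, areas and connectivity unchanged). So its area = 89.27 mm². Layer 54 (z = 15.12): the cube is absent (z outside [0, 13.5]); the cube at (9.5, 13) is present — its section is the full 11.5×20 rectangle (area 230.00 mm²); the cube at (13, 5.5) (footprint 15×6.5) is included at this height (area 97.50 mm²); Taking the union: the 2 present regions are separate (no shared area or edge), so areas and boundary lengths simply add and each stays a separate island — area = 327.50 mm²; the r=11 cylinder at (12, -1) contributes a regular 12-gon of circumradius 11 (area = (12/2)·11.000²·sin(360°/12) = 363.00 mm²); Taking the intersection: the r=11 cylinder at (12, -1) partially overlaps the result so far; clipping to the common part keeps 20.91 mm² — area = 20.91 mm²; (whole slice rotated 30° about Z — lengths, areas and connectivity unchanged). So its area = 20.91 mm². Layer 46 is larger (89.27 vs 20.91 mm²).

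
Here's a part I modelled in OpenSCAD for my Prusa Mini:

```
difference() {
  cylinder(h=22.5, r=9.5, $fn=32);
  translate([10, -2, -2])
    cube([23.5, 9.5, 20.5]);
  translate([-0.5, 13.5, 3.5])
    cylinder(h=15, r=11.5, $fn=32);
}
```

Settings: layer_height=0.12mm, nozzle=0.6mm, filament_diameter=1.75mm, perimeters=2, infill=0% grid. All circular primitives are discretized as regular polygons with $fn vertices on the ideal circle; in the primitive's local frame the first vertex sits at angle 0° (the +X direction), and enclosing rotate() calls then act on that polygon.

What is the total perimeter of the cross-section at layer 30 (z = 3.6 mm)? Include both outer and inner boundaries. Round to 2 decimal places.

At z = 3.6 mm: the r=9.5 cylinder contributes a regular 32-gon of circumradius 9.5 (perimeter = 2·32·9.500·sin(180°/32) = 59.59 mm); the cube at (10, -2) is present — its section is the full 23.5×9.5 rectangle (perimeter 66.00 mm); the r=11.5 cylinder at (-0.5, 13.5) contributes a regular 32-gon of circumradius 11.5 (perimeter = 2·32·11.500·sin(180°/32) = 72.14 mm); After the difference (first − rest): starting from the r=9.5 cylinder, the 23.5×9.5 cube at (10, -2) misses the remaining region (no effect); the r=11.5 cylinder at (-0.5, 13.5) partially overlaps it — only the 81.81 mm² overlap (of its 412.81 mm²) is removed, clipping the outline — boundary = 58.32 mm. Overall, the cross-section is a single solid region. Total boundary length (outer) = 58.32 mm.

58.32 mm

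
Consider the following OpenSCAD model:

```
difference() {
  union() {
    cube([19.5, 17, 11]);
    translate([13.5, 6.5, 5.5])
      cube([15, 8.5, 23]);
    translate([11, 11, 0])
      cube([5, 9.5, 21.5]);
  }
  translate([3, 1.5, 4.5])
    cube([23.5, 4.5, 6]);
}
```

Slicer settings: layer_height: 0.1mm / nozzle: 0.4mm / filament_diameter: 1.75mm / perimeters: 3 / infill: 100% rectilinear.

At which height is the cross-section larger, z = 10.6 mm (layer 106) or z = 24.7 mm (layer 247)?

layer 106 (z = 10.6 mm)

Layer 106 (z = 10.6): the cube is present — its section is the full 19.5×17 rectangle (area 331.50 mm²); the cube at (13.5, 6.5) is present — its section is the full 15×8.5 rectangle (area 127.50 mm²); the 5×9.5 cube at (11, 11) contributes its full rectangle (area 47.50 mm²); Combining (union): the regions partially overlap — summed areas 506.50 mm² minus the doubly-counted overlap 81.00 mm² gives 425.50 mm² — area = 425.50 mm²; the cube at (3, 1.5) is not intersected at this z (z outside [4.5, 10.5]); After the difference (first − rest): none of the subtracted shapes is present at this height, so that combined region is unchanged — area = 425.50 mm². So its area = 425.50 mm². Layer 247 (z = 24.7): the cube is absent (z outside [0, 11]); the cube at (13.5, 6.5) is present — its section is the full 15×8.5 rectangle (area 127.50 mm²); the cube at (11, 11) does not reach this height (z outside [0, 21.5]); Taking the union: only the 15×8.5 cube at (13.5, 6.5) is present, so the union is just that shape — area = 127.50 mm²; the cube at (3, 1.5) does not reach this height (z outside [4.5, 10.5]); Taking the first minus the rest: none of the subtracted shapes is present at this height, so the result so far is unchanged — area = 127.50 mm². So its area = 127.50 mm². Layer 106 is larger (425.50 vs 127.50 mm²).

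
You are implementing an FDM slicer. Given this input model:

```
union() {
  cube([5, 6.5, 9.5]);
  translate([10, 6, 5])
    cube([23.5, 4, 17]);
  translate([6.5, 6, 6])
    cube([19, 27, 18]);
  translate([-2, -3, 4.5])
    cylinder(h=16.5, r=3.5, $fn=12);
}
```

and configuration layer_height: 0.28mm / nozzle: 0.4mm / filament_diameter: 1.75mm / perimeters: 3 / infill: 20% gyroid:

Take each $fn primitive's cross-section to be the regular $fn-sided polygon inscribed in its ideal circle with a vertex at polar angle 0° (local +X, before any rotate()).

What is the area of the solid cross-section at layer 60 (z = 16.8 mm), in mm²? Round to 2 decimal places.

At z = 16.8 mm: the cube is absent (z outside [0, 9.5]); the cube at (10, 6) is present — its section is the full 23.5×4 rectangle (area 94.00 mm²); the 19×27 cube at (6.5, 6) contributes its full rectangle (area 513.00 mm²); the cylinder at (-2, -3): section is a regular 12-gon, circumradius r=3.5 (area = (12/2)·3.500²·sin(360°/12) = 36.75 mm²); Combining (union): the regions partially overlap — summed areas 643.75 mm² minus the doubly-counted overlap 62.00 mm² gives 581.75 mm² — area = 581.75 mm². Overall, the cross-section has 2 separate islands. Net area = 581.75 mm².

581.75 mm²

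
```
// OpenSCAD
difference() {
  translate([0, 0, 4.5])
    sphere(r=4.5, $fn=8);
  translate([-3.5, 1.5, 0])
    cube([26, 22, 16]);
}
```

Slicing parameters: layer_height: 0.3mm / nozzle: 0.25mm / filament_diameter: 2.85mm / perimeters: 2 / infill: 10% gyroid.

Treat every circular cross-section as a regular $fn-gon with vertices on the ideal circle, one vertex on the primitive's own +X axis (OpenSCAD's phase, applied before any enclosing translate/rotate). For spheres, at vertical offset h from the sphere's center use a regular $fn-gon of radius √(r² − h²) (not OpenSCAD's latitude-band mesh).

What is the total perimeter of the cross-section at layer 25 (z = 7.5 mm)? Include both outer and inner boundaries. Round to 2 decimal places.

18.98 mm

At z = 7.5 mm: the sphere: section is a regular 8-gon, circumradius = √(r²−h²) = √(4.5²−3²) = 3.354 (perimeter = 2·8·3.354·sin(180°/8) = 20.54 mm); the cube at (-3.5, 1.5) is present — its section is the full 26×22 rectangle (perimeter 96.00 mm); Taking the first minus the rest: starting from the r=4.5 sphere, the 26×22 cube at (-3.5, 1.5) partially overlaps it — only the 6.78 mm² overlap (of its 572.00 mm²) is removed, clipping the outline — boundary = 18.98 mm. Overall, the cross-section is a single solid region. Total boundary length (outer) = 18.98 mm.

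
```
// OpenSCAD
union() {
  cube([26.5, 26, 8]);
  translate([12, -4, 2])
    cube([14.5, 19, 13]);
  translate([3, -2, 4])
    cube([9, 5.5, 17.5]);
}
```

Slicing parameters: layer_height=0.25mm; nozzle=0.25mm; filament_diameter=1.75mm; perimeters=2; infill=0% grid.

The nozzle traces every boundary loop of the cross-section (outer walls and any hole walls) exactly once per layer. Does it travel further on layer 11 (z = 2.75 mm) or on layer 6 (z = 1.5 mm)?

layer 11 (z = 2.75 mm)

Layer 11 (z = 2.75): the cube is present — its section is the full 26.5×26 rectangle (perimeter 105.00 mm); the 14.5×19 cube at (12, -4) contributes its full rectangle (perimeter 67.00 mm); the cube at (3, -2) does not reach this height (z outside [4, 21.5]); Taking the union: the regions partially overlap (shared area 217.50 mm²), so the edge portions inside another operand are dropped and the merged outline is re-measured after clipping — boundary = 113.00 mm. So its perimeter = 113.00 mm. Layer 6 (z = 1.5): the cube (footprint 26.5×26) is included at this height (perimeter 105.00 mm); the cube at (12, -4) is not intersected at this z (z outside [2, 15]); the cube at (3, -2) does not reach this height (z outside [4, 21.5]); Merging all regions: only the 26.5×26 cube is present, so the union is just that shape — boundary = 105.00 mm. So its perimeter = 105.00 mm. Layer 11 is larger (113.00 vs 105.00 mm).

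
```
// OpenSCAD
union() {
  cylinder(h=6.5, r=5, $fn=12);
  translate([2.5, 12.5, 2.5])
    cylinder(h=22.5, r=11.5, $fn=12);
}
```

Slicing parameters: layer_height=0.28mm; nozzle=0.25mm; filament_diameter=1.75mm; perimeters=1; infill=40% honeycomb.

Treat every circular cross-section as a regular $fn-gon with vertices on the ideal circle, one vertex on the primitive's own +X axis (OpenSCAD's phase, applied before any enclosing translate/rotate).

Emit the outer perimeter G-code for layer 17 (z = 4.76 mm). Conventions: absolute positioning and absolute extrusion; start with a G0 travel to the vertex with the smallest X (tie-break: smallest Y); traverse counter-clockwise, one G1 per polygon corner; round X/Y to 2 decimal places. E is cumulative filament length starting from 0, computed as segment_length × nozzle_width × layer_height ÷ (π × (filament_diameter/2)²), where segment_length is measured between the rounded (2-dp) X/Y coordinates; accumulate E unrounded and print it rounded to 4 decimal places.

G0 X-9.00 Y12.50 Z4.76
G1 X-7.46 Y6.75 E0.1732
G1 X-3.77 Y3.06 E0.3251
G1 X-4.33 Y2.50 E0.3482
G1 X-5.00 Y0.00 E0.4235
G1 X-4.33 Y-2.50 E0.4988
G1 X-2.50 Y-4.33 E0.5741
G1 X0.00 Y-5.00 E0.6494
G1 X2.50 Y-4.33 E0.7248
G1 X4.33 Y-2.50 E0.8001
G1 X5.00 Y0.00 E0.8754
G1 X4.58 Y1.56 E0.9224
G1 X8.25 Y2.54 E1.0330
G1 X12.46 Y6.75 E1.2063
G1 X14.00 Y12.50 E1.3795
G1 X12.46 Y18.25 E1.5527
G1 X8.25 Y22.46 E1.7260
G1 X2.50 Y24.00 E1.8992
G1 X-3.25 Y22.46 E2.0725
G1 X-7.46 Y18.25 E2.2457
G1 X-9.00 Y12.50 E2.4190

At z = 4.76 mm: the r=5 cylinder contributes a regular 12-gon of circumradius 5; the cylinder at (2.5, 12.5): section is a regular 12-gon, circumradius r=11.5; Taking the union: the regions partially overlap (shared area 20.48 mm²), so overlapping operands fuse into one piece — 1 connected region. The outline is a single polygon with 20 vertices. Extrusion per mm of travel: 0.25 × 0.28 / (π × 0.875²) = 0.029103. Accumulating E over each segment gives final E = 2.4190.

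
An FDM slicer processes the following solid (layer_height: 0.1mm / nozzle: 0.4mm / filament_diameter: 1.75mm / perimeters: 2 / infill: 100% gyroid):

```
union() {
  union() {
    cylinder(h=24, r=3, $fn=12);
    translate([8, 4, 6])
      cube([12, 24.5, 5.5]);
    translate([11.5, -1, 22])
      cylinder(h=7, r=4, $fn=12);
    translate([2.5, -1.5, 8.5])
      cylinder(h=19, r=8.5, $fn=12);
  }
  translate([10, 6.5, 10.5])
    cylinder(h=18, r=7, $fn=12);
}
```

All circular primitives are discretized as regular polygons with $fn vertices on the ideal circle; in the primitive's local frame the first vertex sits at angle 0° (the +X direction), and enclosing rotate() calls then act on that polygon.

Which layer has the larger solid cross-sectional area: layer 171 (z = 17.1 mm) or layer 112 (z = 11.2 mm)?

layer 112 (z = 11.2 mm)

Layer 171 (z = 17.1): the cylinder: section is a regular 12-gon, circumradius r=3 (area = (12/2)·3.000²·sin(360°/12) = 27.00 mm²); the cube at (8, 4) does not reach this height (z outside [6, 11.5]); the cylinder at (11.5, -1) is absent (z outside [22, 29]); the cylinder at (2.5, -1.5): section is a regular 12-gon, circumradius r=8.5 (area = (12/2)·8.500²·sin(360°/12) = 216.75 mm²); Taking the union: the r=3 cylinder lies entirely inside the r=8.5 cylinder at (2.5, -1.5), so the union is just the r=8.5 cylinder at (2.5, -1.5) — area = 216.75 mm²; the cylinder at (10, 6.5): section is a regular 12-gon, circumradius r=7 (area = (12/2)·7.000²·sin(360°/12) = 147.00 mm²); Merging all regions: the regions partially overlap — summed areas 363.75 mm² minus the doubly-counted overlap 29.77 mm² gives 333.98 mm² — area = 333.98 mm². So its area = 333.98 mm². Layer 112 (z = 11.2): the r=3 cylinder gives a regular 12-gon of circumradius 3 (constant along its height) (area = (12/2)·3.000²·sin(360°/12) = 27.00 mm²); the cube at (8, 4) is present — its section is the full 12×24.5 rectangle (area 294.00 mm²); the cylinder at (11.5, -1) is not intersected at this z (z outside [22, 29]); the cylinder at (2.5, -1.5): section is a regular 12-gon, circumradius r=8.5 (area = (12/2)·8.500²·sin(360°/12) = 216.75 mm²); Merging all regions: the regions partially overlap — summed areas 537.75 mm² minus the doubly-counted overlap 27.19 mm² gives 510.56 mm² — area = 510.56 mm²; the cylinder at (10, 6.5): section is a regular 12-gon, circumradius r=7 (area = (12/2)·7.000²·sin(360°/12) = 147.00 mm²); Taking the union: the regions partially overlap — summed areas 657.56 mm² minus the doubly-counted overlap 101.46 mm² gives 556.10 mm² — area = 556.10 mm². So its area = 556.10 mm². Layer 112 is larger (556.10 vs 333.98 mm²).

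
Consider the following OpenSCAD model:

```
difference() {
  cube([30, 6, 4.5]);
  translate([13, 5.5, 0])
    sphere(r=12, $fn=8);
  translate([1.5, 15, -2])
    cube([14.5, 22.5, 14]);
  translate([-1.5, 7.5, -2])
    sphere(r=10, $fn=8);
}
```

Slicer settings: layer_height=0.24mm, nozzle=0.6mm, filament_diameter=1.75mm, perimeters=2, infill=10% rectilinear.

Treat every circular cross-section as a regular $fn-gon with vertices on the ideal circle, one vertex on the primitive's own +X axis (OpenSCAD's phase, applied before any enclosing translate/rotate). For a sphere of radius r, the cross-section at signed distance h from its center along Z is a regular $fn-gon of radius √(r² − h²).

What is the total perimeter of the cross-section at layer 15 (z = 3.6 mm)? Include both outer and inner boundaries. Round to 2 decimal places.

34.01 mm

At z = 3.6 mm: the cube (footprint 30×6) is included at this height (perimeter 72.00 mm); the r=12 sphere at (13, 5.5) slices to a regular 8-gon of circumradius 11.447 (√(r²−h²) with h=3.6 from center) (perimeter = 2·8·11.447·sin(180°/8) = 70.09 mm); the cube at (1.5, 15) (footprint 14.5×22.5) is included at this height (perimeter 74.00 mm); the r=10 sphere at (-1.5, 7.5) contributes a regular 8-gon of circumradius √(10²−5.6²) = 8.285 (perimeter = 2·8·8.285·sin(180°/8) = 50.73 mm); Taking the first minus the rest: starting from the 30×6 cube, the r=12 sphere at (13, 5.5) partially overlaps it — only the 124.73 mm² overlap (of its 370.64 mm²) is removed, clipping the outline; the 14.5×22.5 cube at (1.5, 15) misses the remaining region (no effect); the r=10 sphere at (-1.5, 7.5) partially overlaps it — only the 13.55 mm² overlap (of its 194.14 mm²) is removed, clipping the outline — boundary = 34.01 mm. Overall, the cross-section has 2 separate islands. Total boundary length (outer) = 34.01 mm.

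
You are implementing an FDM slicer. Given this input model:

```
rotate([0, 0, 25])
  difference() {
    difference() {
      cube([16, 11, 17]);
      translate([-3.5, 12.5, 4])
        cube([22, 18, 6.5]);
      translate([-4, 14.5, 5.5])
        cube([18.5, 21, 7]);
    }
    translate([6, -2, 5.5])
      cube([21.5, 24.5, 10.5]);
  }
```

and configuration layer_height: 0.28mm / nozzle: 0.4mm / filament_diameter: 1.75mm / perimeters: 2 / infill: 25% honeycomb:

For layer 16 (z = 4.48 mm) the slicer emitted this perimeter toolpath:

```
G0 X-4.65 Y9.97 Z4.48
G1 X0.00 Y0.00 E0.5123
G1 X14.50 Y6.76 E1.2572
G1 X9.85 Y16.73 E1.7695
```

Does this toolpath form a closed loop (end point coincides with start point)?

Start point (G0): (-4.65, 9.97). End point (last G1): the path does not return to the start — open.

no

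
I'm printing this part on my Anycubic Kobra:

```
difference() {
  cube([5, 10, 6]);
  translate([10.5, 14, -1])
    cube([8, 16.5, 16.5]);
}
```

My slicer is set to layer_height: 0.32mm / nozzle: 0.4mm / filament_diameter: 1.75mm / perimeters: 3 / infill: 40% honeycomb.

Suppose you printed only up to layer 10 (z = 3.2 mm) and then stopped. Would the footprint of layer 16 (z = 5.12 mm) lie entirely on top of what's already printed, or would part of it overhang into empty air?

Compare the two slices. At z = 3.2: the cube is present — its section is the full 5×10 rectangle (area 50.00 mm²); the cube at (10.5, 14) (footprint 8×16.5) is included at this height (area 132.00 mm²); Subtracting the remaining from the first: starting from the 5×10 cube (50.00 mm²), the 8×16.5 cube at (10.5, 14) misses the remaining region (no effect) — area = 50.00 mm². At z = 5.12: the cube is present — its section is the full 5×10 rectangle (area 50.00 mm²); the cube at (10.5, 14) (footprint 8×16.5) is included at this height (area 132.00 mm²); Taking the first minus the rest: starting from the 5×10 cube (50.00 mm²), the 8×16.5 cube at (10.5, 14) misses the remaining region (no effect) — area = 50.00 mm². Checking containment: the cross-section at z = 5.12 is a subset of the cross-section at z = 3.2.

entirely on top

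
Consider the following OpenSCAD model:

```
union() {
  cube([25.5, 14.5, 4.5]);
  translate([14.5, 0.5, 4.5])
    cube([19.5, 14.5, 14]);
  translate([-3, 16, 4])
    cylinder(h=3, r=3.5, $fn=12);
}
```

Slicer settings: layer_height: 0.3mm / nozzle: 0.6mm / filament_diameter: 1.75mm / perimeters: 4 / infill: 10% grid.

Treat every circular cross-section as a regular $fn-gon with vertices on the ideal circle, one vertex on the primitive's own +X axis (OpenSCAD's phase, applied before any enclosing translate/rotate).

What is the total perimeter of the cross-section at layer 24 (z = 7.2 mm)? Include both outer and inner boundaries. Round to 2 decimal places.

At z = 7.2 mm: the cube does not reach this height (z outside [0, 4.5]); the 19.5×14.5 cube at (14.5, 0.5) contributes its full rectangle (perimeter 68.00 mm); the cylinder at (-3, 16) is not intersected at this z (z outside [4, 7]); Merging all regions: only the 19.5×14.5 cube at (14.5, 0.5) is present, so the union is just that shape — boundary = 68.00 mm. Overall, the cross-section is a single solid region. Total boundary length (outer) = 68.00 mm.

68.00 mm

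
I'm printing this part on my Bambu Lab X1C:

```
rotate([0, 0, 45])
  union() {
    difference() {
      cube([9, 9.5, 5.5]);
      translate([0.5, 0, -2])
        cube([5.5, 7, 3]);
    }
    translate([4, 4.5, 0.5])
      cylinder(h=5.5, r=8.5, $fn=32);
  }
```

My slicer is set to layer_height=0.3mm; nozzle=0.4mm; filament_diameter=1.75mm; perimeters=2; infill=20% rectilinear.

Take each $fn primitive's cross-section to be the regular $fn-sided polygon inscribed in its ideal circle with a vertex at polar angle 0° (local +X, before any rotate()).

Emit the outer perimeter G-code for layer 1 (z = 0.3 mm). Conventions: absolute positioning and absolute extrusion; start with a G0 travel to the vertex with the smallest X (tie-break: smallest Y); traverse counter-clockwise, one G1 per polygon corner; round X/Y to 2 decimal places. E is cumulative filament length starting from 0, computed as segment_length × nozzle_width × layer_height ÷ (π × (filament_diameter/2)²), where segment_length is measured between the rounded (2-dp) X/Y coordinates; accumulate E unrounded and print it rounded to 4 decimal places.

G0 X-6.72 Y6.72 Z0.30
G1 X0.00 Y0.00 E0.4741
G1 X0.35 Y0.35 E0.4988
G1 X-4.60 Y5.30 E0.8481
G1 X-0.71 Y9.19 E1.1225
G1 X4.24 Y4.24 E1.4718
G1 X6.36 Y6.36 E1.6214
G1 X-0.35 Y13.08 E2.0951
G1 X-6.72 Y6.72 E2.5442

At z = 0.3 mm: the cube (footprint 9×9.5) is included at this height; the 5.5×7 cube at (0.5, 0) contributes its full rectangle; Subtracting the remaining from the first: starting from the 9×9.5 cube, the 5.5×7 cube at (0.5, 0) lies inside it touching the edge (removes its full 38.50 mm²) — 1 connected region; the cylinder at (4, 4.5) is absent (z outside [0.5, 6]); Taking the union: only that combined region is present, so the union is just that shape — 1 connected region; (rotated 45° about Z; rotation is an isometry so areas/perimeters/island counts are preserved). The outline is a single polygon with 8 vertices. Extrusion per mm of travel: 0.4 × 0.3 / (π × 0.875²) = 0.049890. Accumulating E over each segment gives final E = 2.5442.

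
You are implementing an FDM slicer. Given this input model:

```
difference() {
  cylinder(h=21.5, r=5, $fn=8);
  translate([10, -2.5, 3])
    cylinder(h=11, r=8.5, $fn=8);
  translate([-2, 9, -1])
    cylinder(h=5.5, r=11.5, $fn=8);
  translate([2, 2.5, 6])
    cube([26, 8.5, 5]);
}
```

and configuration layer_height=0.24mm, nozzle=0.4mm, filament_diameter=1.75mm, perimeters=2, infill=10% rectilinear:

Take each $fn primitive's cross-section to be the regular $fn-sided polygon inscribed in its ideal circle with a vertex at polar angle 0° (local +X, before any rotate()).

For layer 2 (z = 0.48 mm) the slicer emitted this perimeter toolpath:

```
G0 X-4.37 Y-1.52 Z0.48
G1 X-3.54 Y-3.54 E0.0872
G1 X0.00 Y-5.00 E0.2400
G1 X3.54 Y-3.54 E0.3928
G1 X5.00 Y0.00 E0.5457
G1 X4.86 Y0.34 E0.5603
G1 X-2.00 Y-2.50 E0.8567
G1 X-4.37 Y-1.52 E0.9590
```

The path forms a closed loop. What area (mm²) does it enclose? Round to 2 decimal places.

Apply the shoelace formula to the sequence of (X, Y) vertices; enclosed area = 22.77 mm².

22.77 mm²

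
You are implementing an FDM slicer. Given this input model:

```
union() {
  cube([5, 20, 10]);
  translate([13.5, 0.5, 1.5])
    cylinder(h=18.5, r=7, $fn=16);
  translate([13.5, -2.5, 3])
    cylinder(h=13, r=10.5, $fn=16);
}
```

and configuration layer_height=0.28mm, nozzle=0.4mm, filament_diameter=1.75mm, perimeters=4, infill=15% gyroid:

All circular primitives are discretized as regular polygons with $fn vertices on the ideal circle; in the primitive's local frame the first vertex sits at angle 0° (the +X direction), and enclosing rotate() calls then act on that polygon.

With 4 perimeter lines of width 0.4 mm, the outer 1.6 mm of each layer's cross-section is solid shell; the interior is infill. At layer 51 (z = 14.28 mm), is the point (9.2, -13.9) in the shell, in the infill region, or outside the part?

outside

At z = 14.28 mm: the cube is absent (z outside [0, 10]); the r=7 cylinder at (13.5, 0.5) gives a regular 16-gon of circumradius 7 (constant along its height); the cylinder at (13.5, -2.5): section is a regular 16-gon, circumradius r=10.5; Merging all regions: the r=7 cylinder at (13.5, 0.5) lies entirely inside the r=10.5 cylinder at (13.5, -2.5), so the union is just the r=10.5 cylinder at (13.5, -2.5) — 1 connected region. Overall, the cross-section is a single solid region. The nearest boundary edge runs (13.50, -13.00)→(9.48, -12.20); distance from the point to it = 1.72 mm. The point is not inside any of the regions above, so it lies outside the cross-section (1.72 mm from the nearest boundary).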